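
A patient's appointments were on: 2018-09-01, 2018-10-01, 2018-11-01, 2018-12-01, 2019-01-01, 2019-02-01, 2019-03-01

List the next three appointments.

The day-of-month is always 1 (30, 31, 30, 31, 31, 28 days between events).
So this recurs on the 1st of each month.
Next: April 2019 → 2019-04-01.
Next: May 2019 → 2019-05-01.
June 2019: 2019-06-01.

2019-04-01, 2019-05-01, 2019-06-01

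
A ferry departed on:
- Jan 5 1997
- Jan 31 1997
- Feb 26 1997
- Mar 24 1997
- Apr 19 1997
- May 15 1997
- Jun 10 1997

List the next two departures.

Jul 6 1997, Aug 1 1997

The spacing is 26, 26, 26, 26, 26, 26 days — always 26 days.
Jun 10 1997 + 26 days = Jul 6 1997.
Jul 6 1997 + 26 days = Aug 1 1997.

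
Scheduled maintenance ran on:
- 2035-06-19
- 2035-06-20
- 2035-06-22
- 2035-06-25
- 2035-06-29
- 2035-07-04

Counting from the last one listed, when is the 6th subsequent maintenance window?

Gaps: 1, 2, 3, 4, 5 days — each gap is 1 larger than the previous one.
Next gap: 6 days. 2035-07-04 + 6 days = 2035-07-10.
Next gap: 7 days. 2035-07-10 + 7 days = 2035-07-17.
Next gap: 8 days. 2035-07-17 + 8 days = 2035-07-25.
Next gap: 9 days. 2035-07-25 + 9 days = 2035-08-03.
Next gap: 10 days. 2035-08-03 + 10 days = 2035-08-13.
Next gap: 11 days. 2035-08-13 + 11 days = 2035-08-24.

2035-08-24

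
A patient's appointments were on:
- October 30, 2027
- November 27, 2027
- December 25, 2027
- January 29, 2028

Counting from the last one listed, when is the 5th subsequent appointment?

All Saturdays; the gaps (28, 28, 35) vary with month length.
This is the last Saturday of each month.
February 2028 ends with Saturday February 26, 2028.
March 2028 ends with Saturday March 25, 2028.
Last Saturday of April 2028: April 29, 2028.
Last Saturday of May 2028: May 27, 2028.
June 2028 ends with Saturday June 24, 2028.

June 24, 2028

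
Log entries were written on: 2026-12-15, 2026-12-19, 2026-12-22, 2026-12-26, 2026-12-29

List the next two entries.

Every event lands on a Tuesday or Saturday (gaps cycle 4, 3, 4, 3).
So the schedule is: every Tuesday and Saturday.
Next Saturday: 2027-01-02.
The following Tuesday is 2027-01-05.

2027-01-02, 2027-01-05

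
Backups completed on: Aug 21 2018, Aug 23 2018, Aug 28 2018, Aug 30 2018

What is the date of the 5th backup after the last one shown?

Sep 18 2018

Every event lands on a Tuesday or Thursday (gaps cycle 2, 5, 2).
So the schedule is: every Tuesday and Thursday.
Next Tuesday: Sep 4 2018.
The following Thursday is Sep 6 2018.
Next Tuesday: Sep 11 2018.
The following Thursday is Sep 13 2018.
Next Tuesday: Sep 18 2018.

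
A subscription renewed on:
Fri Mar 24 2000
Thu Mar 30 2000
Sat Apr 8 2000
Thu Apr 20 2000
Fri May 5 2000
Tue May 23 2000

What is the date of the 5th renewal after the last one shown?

Thu Oct 5 2000

Gaps: 6, 9, 12, 15, 18 days — each gap is 3 larger than the previous one.
Next gap: 21 days. Tue May 23 2000 + 21 days = Tue Jun 13 2000.
Next gap: 24 days. Tue Jun 13 2000 + 24 days = Fri Jul 7 2000.
Next gap: 27 days. Fri Jul 7 2000 + 27 days = Thu Aug 3 2000.
Next gap: 30 days. Thu Aug 3 2000 + 30 days = Sat Sep 2 2000.
Next gap: 33 days. Sat Sep 2 2000 + 33 days = Thu Oct 5 2000.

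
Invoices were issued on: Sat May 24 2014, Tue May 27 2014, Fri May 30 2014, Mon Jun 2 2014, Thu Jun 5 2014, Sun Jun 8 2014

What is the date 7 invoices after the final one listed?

The spacing is 3, 3, 3, 3, 3 days — always 3 days.
Sun Jun 8 2014 + 3 days = Wed Jun 11 2014.
Wed Jun 11 2014 + 3 days = Sat Jun 14 2014.
Sat Jun 14 2014 + 3 days = Tue Jun 17 2014.
Tue Jun 17 2014 + 3 days = Fri Jun 20 2014.
Fri Jun 20 2014 + 3 days = Mon Jun 23 2014.
Mon Jun 23 2014 + 3 days = Thu Jun 26 2014.
Thu Jun 26 2014 + 3 days = Sun Jun 29 2014.

Sun Jun 29 2014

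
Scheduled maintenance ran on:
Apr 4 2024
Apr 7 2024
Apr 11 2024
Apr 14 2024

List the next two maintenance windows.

Apr 18 2024, Apr 21 2024

Gaps: 3, 4, 3 days — not constant, but cyclic with period 2.
The events fall on every Thursday and Sunday.
Next Thursday: Apr 18 2024.
Next Sunday: Apr 21 2024.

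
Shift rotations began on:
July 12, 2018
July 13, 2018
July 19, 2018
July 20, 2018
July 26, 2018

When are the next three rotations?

Every event lands on a Thursday or Friday (gaps cycle 1, 6, 1, 6).
So the schedule is: every Thursday and Friday.
Next Friday: July 27, 2018.
The following Thursday is August 2, 2018.
The following Friday is August 3, 2018.

July 27, 2018; August 2, 2018; August 3, 2018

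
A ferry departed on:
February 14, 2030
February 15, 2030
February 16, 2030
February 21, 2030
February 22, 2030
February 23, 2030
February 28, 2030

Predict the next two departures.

March 1, 2030; March 2, 2030

Every event lands on a Thursday or Friday or Saturday (gaps cycle 1, 1, 5, 1, 1, 5).
So the schedule is: every Thursday, Friday and Saturday.
The following Friday is March 1, 2030.
Next Saturday: March 2, 2030.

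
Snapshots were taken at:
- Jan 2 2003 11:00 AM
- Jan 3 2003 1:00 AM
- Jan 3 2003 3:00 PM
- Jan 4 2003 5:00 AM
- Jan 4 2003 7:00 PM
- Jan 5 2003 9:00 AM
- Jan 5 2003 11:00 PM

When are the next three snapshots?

Spacing: 14, 14, 14, 14, 14, 14 h — constant 14 h.
Jan 5 2003 11:00 PM + 14 h = Jan 6 2003 1:00 PM.
Jan 6 2003 1:00 PM + 14 h = Jan 7 2003 3:00 AM.
Jan 7 2003 3:00 AM + 14 h = Jan 7 2003 5:00 PM.

Jan 6 2003 1:00 PM, Jan 7 2003 3:00 AM, Jan 7 2003 5:00 PM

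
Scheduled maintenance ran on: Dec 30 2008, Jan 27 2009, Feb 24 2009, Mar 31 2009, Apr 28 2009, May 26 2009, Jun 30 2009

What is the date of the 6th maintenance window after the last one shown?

These are Tuesdays with 28, 28, 35, 28, 28, 35-day gaps.
Each is the final Tuesday of its month — Dec 30 2008 is past the 28th, so '4th Tuesday' doesn't fit.
Last Tuesday of July 2009: Jul 28 2009.
Last Tuesday of August 2009: Aug 25 2009.
September 2009 ends with Tuesday Sep 29 2009.
October 2009 ends with Tuesday Oct 27 2009.
November 2009 ends with Tuesday Nov 24 2009.
December 2009 ends with Tuesday Dec 29 2009.

Dec 29 2009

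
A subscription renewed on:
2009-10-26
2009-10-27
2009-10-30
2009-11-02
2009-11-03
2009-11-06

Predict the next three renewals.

Every event lands on a Monday or Tuesday or Friday (gaps cycle 1, 3, 3, 1, 3).
So the schedule is: every Monday, Tuesday and Friday.
The following Monday is 2009-11-09.
Next Tuesday: 2009-11-10.
The following Friday is 2009-11-13.

2009-11-09, 2009-11-10, 2009-11-13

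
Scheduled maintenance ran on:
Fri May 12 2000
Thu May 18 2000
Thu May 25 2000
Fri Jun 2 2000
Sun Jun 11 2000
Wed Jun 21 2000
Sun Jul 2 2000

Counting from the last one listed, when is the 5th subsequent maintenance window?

Gaps: 6, 7, 8, 9, 10, 11 days — each gap is 1 larger than the previous one.
Next gap: 12 days. Sun Jul 2 2000 + 12 days = Fri Jul 14 2000.
Next gap: 13 days. Fri Jul 14 2000 + 13 days = Thu Jul 27 2000.
Next gap: 14 days. Thu Jul 27 2000 + 14 days = Thu Aug 10 2000.
Next gap: 15 days. Thu Aug 10 2000 + 15 days = Fri Aug 25 2000.
Next gap: 16 days. Fri Aug 25 2000 + 16 days = Sun Sep 10 2000.

Sun Sep 10 2000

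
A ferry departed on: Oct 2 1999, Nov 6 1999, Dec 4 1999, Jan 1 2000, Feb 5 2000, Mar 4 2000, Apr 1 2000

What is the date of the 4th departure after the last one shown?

All dates are Saturdays, 35, 28, 28, 35, 28, 28 days apart.
Specifically, the 1st Saturday of each month.
1st Saturday of May 2000: May 6 2000.
June 2000 — 1st Saturday is Jun 3 2000.
July 2000 — 1st Saturday is Jul 1 2000.
1st Saturday of August 2000: Aug 5 2000.

Aug 5 2000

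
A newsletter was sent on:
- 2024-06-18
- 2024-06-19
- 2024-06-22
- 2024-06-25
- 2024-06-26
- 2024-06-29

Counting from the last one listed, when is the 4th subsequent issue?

2024-07-09

Every event lands on a Tuesday or Wednesday or Saturday (gaps cycle 1, 3, 3, 1, 3).
So the schedule is: every Tuesday, Wednesday and Saturday.
The following Tuesday is 2024-07-02.
Next Wednesday: 2024-07-03.
The following Saturday is 2024-07-06.
Next Tuesday: 2024-07-09.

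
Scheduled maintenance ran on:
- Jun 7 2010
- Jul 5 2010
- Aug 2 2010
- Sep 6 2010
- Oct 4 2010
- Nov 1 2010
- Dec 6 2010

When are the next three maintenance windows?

These are Mondays at 28- or 35-day spacing (28, 28, 35, 28, 28, 35).
The pattern: 1st Monday of the month.
1st Monday of January 2011: Jan 3 2011.
February 2011 — 1st Monday is Feb 7 2011.
1st Monday of March 2011: Mar 7 2011.

Jan 3 2011, Feb 7 2011, Mar 7 2011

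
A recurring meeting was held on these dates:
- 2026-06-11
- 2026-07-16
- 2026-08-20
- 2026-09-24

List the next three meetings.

2026-10-29, 2026-12-03, 2027-01-07

Gaps between consecutive events: 35, 35, 35 days — a constant 35-day interval.
2026-09-24 + 35 days = 2026-10-29.
2026-10-29 + 35 days = 2026-12-03.
2026-12-03 + 35 days = 2027-01-07.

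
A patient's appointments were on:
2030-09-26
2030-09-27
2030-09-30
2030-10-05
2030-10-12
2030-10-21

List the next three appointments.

The spacing grows by 2 each time: 1, 3, 5, 7, 9 days.
Next gap: 11 days. 2030-10-21 + 11 days = 2030-11-01.
Next gap: 13 days. 2030-11-01 + 13 days = 2030-11-14.
Next gap: 15 days. 2030-11-14 + 15 days = 2030-11-29.

2030-11-01, 2030-11-14, 2030-11-29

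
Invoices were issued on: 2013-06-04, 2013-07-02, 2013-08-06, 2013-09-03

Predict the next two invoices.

2013-10-01, 2013-11-05

These are Tuesdays at 28- or 35-day spacing (28, 35, 28).
The pattern: 1st Tuesday of the month.
October 2013 — 1st Tuesday is 2013-10-01.
November 2013 — 1st Tuesday is 2013-11-05.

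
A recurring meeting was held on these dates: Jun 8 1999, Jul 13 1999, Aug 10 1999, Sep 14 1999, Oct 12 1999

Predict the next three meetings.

Nov 9 1999, Dec 14 1999, Jan 11 2000

These are Tuesdays at 28- or 35-day spacing (35, 28, 35, 28).
The pattern: 2nd Tuesday of the month.
2nd Tuesday of November 1999: Nov 9 1999.
2nd Tuesday of December 1999: Dec 14 1999.
January 2000 — 2nd Tuesday is Jan 11 2000.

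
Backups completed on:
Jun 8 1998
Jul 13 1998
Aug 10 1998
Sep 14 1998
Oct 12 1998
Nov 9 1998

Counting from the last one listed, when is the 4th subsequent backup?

Gaps: 35, 28, 35, 28, 28 days — a mix of 28 and 35. Every date is a Monday.
Each is the 2nd Monday of its month.
December 1998 — 2nd Monday is Dec 14 1998.
2nd Monday of January 1999: Jan 11 1999.
2nd Monday of February 1999: Feb 8 1999.
2nd Monday of March 1999: Mar 8 1999.

Mar 8 1999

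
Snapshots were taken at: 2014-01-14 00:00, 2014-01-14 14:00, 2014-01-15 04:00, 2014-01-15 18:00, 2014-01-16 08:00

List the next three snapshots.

2014-01-16 22:00, 2014-01-17 12:00, 2014-01-18 02:00

Gaps: 14, 14, 14, 14 hours — each event is 14 hours after the previous one.
2014-01-16 08:00 + 14 h = 2014-01-16 22:00.
2014-01-16 22:00 + 14 h = 2014-01-17 12:00.
2014-01-17 12:00 + 14 h = 2014-01-18 02:00.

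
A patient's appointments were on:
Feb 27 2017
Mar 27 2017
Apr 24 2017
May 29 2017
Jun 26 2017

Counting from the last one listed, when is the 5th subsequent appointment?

All Mondays; the gaps (28, 28, 35, 28) vary with month length.
This is the last Monday of each month.
Last Monday of July 2017: Jul 31 2017.
Last Monday of August 2017: Aug 28 2017.
Last Monday of September 2017: Sep 25 2017.
Last Monday of October 2017: Oct 30 2017.
November 2017 ends with Monday Nov 27 2017.

Nov 27 2017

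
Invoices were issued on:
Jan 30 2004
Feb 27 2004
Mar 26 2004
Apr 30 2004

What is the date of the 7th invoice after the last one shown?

Nov 26 2004

All Fridays; the gaps (28, 28, 35) vary with month length.
This is the last Friday of each month.
Last Friday of May 2004: May 28 2004.
June 2004 ends with Friday Jun 25 2004.
Last Friday of July 2004: Jul 30 2004.
Last Friday of August 2004: Aug 27 2004.
Last Friday of September 2004: Sep 24 2004.
Last Friday of October 2004: Oct 29 2004.
November 2004 ends with Friday Nov 26 2004.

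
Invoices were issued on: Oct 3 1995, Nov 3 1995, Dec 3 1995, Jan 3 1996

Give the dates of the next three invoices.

Feb 3 1996, Mar 3 1996, Apr 3 1996

The day-of-month is always 3 (31, 30, 31 days between events).
So this recurs on the 3rd of each month.
Next: February 1996 → Feb 3 1996.
March 1996: Mar 3 1996.
Next: April 1996 → Apr 3 1996.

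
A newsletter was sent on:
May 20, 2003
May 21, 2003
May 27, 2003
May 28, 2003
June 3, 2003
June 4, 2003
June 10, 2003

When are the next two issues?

Every event lands on a Tuesday or Wednesday (gaps cycle 1, 6, 1, 6, 1, 6).
So the schedule is: every Tuesday and Wednesday.
The following Wednesday is June 11, 2003.
The following Tuesday is June 17, 2003.

June 11, 2003; June 17, 2003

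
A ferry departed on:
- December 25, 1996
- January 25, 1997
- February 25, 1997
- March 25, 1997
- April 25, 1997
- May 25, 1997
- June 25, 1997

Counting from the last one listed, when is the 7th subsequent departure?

January 25, 1998

The day-of-month is always 25 (31, 31, 28, 31, 30, 31 days between events).
So this recurs on the 25th of each month.
Next: July 1997 → July 25, 1997.
August 1997: August 25, 1997.
September 1997: September 25, 1997.
Next: October 1997 → October 25, 1997.
November 1997: November 25, 1997.
Next: December 1997 → December 25, 1997.
Next: January 1998 → January 25, 1998.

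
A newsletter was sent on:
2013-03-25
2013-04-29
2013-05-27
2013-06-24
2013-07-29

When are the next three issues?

2013-08-26, 2013-09-30, 2013-10-28

Every date is a Monday; gaps 35, 28, 28, 35 days.
Each is the last Monday of its month (at least one falls on the 29th or later, ruling out '4th Monday').
Last Monday of August 2013: 2013-08-26.
Last Monday of September 2013: 2013-09-30.
October 2013 ends with Monday 2013-10-28.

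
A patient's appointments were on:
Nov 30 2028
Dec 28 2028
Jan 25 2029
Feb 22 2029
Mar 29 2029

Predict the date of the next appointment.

These are Thursdays with 28, 28, 28, 35-day gaps.
Each is the final Thursday of its month — Nov 30 2028 is past the 28th, so '4th Thursday' doesn't fit.
April 2029 ends with Thursday Apr 26 2029.

Apr 26 2029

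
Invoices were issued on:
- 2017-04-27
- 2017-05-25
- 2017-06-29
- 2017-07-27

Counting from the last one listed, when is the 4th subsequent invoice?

Every date is a Thursday; gaps 28, 35, 28 days.
Each is the last Thursday of its month (at least one falls on the 29th or later, ruling out '4th Thursday').
Last Thursday of August 2017: 2017-08-31.
Last Thursday of September 2017: 2017-09-28.
Last Thursday of October 2017: 2017-10-26.
November 2017 ends with Thursday 2017-11-30.

2017-11-30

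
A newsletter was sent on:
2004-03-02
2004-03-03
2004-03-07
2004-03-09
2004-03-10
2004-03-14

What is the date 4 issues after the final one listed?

The gap pattern 1, 4, 2, 1, 4 repeats every 3 events.
These are the Tuesdays, Wednesdays and Sundays of each week.
Next Tuesday: 2004-03-16.
Next Wednesday: 2004-03-17.
The following Sunday is 2004-03-21.
The following Tuesday is 2004-03-23.

2004-03-23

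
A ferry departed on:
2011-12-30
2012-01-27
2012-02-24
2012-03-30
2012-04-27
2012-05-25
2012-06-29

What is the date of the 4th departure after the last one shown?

All Fridays; the gaps (28, 28, 35, 28, 28, 35) vary with month length.
This is the last Friday of each month.
Last Friday of July 2012: 2012-07-27.
Last Friday of August 2012: 2012-08-31.
Last Friday of September 2012: 2012-09-28.
Last Friday of October 2012: 2012-10-26.

2012-10-26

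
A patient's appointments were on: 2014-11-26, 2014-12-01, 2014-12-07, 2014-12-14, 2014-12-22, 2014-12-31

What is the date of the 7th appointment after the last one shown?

Gaps: 5, 6, 7, 8, 9 days — each gap is 1 larger than the previous one.
Next gap: 10 days. 2014-12-31 + 10 days = 2015-01-10.
Next gap: 11 days. 2015-01-10 + 11 days = 2015-01-21.
Next gap: 12 days. 2015-01-21 + 12 days = 2015-02-02.
Next gap: 13 days. 2015-02-02 + 13 days = 2015-02-15.
Next gap: 14 days. 2015-02-15 + 14 days = 2015-03-01.
Next gap: 15 days. 2015-03-01 + 15 days = 2015-03-16.
Next gap: 16 days. 2015-03-16 + 16 days = 2015-04-01.

2015-04-01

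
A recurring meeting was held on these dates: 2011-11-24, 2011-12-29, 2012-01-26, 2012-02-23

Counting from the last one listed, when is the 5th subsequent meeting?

2012-07-26

All Thursdays; the gaps (35, 28, 28) vary with month length.
This is the last Thursday of each month.
March 2012 ends with Thursday 2012-03-29.
April 2012 ends with Thursday 2012-04-26.
May 2012 ends with Thursday 2012-05-31.
June 2012 ends with Thursday 2012-06-28.
July 2012 ends with Thursday 2012-07-26.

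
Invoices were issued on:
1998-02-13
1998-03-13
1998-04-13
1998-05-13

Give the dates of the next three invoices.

1998-06-13, 1998-07-13, 1998-08-13

The day-of-month is always 13 (28, 31, 30 days between events).
So this recurs on the 13th of each month.
June 1998: 1998-06-13.
Next: July 1998 → 1998-07-13.
August 1998: 1998-08-13.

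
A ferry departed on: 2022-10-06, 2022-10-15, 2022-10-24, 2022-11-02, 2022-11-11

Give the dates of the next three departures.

2022-11-20, 2022-11-29, 2022-12-08

Every event comes 9 days after the last (9, 9, 9, 9).
2022-11-11 + 9 days = 2022-11-20.
2022-11-20 + 9 days = 2022-11-29.
2022-11-29 + 9 days = 2022-12-08.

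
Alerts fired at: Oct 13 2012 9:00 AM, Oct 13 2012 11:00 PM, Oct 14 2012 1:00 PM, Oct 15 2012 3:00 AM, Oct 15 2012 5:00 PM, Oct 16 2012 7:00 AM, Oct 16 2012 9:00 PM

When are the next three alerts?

Oct 17 2012 11:00 AM, Oct 18 2012 1:00 AM, Oct 18 2012 3:00 PM

The interval is a steady 14 hours (14, 14, 14, 14, 14, 14).
Oct 16 2012 9:00 PM + 14 h = Oct 17 2012 11:00 AM.
Oct 17 2012 11:00 AM + 14 h = Oct 18 2012 1:00 AM.
Oct 18 2012 1:00 AM + 14 h = Oct 18 2012 3:00 PM.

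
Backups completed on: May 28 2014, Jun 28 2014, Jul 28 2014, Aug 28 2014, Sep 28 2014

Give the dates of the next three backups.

Oct 28 2014, Nov 28 2014, Dec 28 2014

Each date is the 28th; the gaps (31, 30, 31, 31) track the month lengths.
The rule is the 28th of each month.
October 2014: Oct 28 2014.
November 2014: Nov 28 2014.
Next: December 2014 → Dec 28 2014.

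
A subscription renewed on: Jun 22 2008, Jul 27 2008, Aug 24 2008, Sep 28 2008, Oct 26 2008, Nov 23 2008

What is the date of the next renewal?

Dec 28 2008

All dates are Sundays, 35, 28, 35, 28, 28 days apart.
Specifically, the 4th Sunday of each month.
December 2008 — 4th Sunday is Dec 28 2008.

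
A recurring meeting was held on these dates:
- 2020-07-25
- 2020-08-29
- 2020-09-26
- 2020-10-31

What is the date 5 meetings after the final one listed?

2021-03-27

Every date is a Saturday; gaps 35, 28, 35 days.
Each is the last Saturday of its month (at least one falls on the 29th or later, ruling out '4th Saturday').
Last Saturday of November 2020: 2020-11-28.
December 2020 ends with Saturday 2020-12-26.
Last Saturday of January 2021: 2021-01-30.
February 2021 ends with Saturday 2021-02-27.
March 2021 ends with Saturday 2021-03-27.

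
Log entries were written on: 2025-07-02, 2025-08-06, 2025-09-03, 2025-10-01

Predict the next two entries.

All dates are Wednesdays, 35, 28, 28 days apart.
Specifically, the 1st Wednesday of each month.
November 2025 — 1st Wednesday is 2025-11-05.
1st Wednesday of December 2025: 2025-12-03.

2025-11-05, 2025-12-03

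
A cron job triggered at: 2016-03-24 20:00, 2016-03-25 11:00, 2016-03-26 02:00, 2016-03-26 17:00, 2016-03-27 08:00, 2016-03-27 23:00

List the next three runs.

Gaps: 15, 15, 15, 15, 15 hours — each event is 15 hours after the previous one.
2016-03-27 23:00 + 15 h = 2016-03-28 14:00.
2016-03-28 14:00 + 15 h = 2016-03-29 05:00.
2016-03-29 05:00 + 15 h = 2016-03-29 20:00.

2016-03-28 14:00, 2016-03-29 05:00, 2016-03-29 20:00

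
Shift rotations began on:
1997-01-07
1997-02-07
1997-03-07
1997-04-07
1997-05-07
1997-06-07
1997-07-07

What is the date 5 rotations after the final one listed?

Each date is the 7th; the gaps (31, 28, 31, 30, 31, 30) track the month lengths.
The rule is the 7th of each month.
August 1997: 1997-08-07.
September 1997: 1997-09-07.
October 1997: 1997-10-07.
November 1997: 1997-11-07.
December 1997: 1997-12-07.

1997-12-07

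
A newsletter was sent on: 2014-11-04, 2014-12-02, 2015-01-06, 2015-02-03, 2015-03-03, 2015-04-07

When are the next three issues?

2015-05-05, 2015-06-02, 2015-07-07

All dates are Tuesdays, 28, 35, 28, 28, 35 days apart.
Specifically, the 1st Tuesday of each month.
May 2015 — 1st Tuesday is 2015-05-05.
June 2015 — 1st Tuesday is 2015-06-02.
July 2015 — 1st Tuesday is 2015-07-07.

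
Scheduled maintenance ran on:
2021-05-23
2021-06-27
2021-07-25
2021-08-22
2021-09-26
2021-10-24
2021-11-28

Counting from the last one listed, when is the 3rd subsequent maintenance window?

Gaps: 35, 28, 28, 35, 28, 35 days — a mix of 28 and 35. Every date is a Sunday.
Each is the 4th Sunday of its month.
4th Sunday of December 2021: 2021-12-26.
4th Sunday of January 2022: 2022-01-23.
4th Sunday of February 2022: 2022-02-27.

2022-02-27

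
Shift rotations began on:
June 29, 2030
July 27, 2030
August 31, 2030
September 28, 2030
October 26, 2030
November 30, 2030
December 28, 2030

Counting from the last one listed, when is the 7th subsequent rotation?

These are Saturdays with 28, 35, 28, 28, 35, 28-day gaps.
Each is the final Saturday of its month — June 29, 2030 is past the 28th, so '4th Saturday' doesn't fit.
January 2031 ends with Saturday January 25, 2031.
Last Saturday of February 2031: February 22, 2031.
March 2031 ends with Saturday March 29, 2031.
April 2031 ends with Saturday April 26, 2031.
Last Saturday of May 2031: May 31, 2031.
Last Saturday of June 2031: June 28, 2031.
Last Saturday of July 2031: July 26, 2031.

July 26, 2031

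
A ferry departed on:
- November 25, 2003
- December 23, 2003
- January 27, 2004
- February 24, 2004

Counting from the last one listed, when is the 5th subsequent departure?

All dates are Tuesdays, 28, 35, 28 days apart.
Specifically, the 4th Tuesday of each month.
March 2004 — 4th Tuesday is March 23, 2004.
April 2004 — 4th Tuesday is April 27, 2004.
May 2004 — 4th Tuesday is May 25, 2004.
4th Tuesday of June 2004: June 22, 2004.
July 2004 — 4th Tuesday is July 27, 2004.

July 27, 2004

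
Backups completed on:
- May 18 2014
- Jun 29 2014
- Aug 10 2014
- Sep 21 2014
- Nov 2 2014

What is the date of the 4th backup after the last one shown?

Apr 19 2015

Every event comes 42 days after the last (42, 42, 42, 42).
Nov 2 2014 + 42 days = Dec 14 2014.
Dec 14 2014 + 42 days = Jan 25 2015.
Jan 25 2015 + 42 days = Mar 8 2015.
Mar 8 2015 + 42 days = Apr 19 2015.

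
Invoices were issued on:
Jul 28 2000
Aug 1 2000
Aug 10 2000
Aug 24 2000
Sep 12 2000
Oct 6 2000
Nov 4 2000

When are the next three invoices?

Intervals are 4, 9, 14, 19, 24, 29 days — an arithmetic progression with common difference 5.
Next gap: 34 days. Nov 4 2000 + 34 days = Dec 8 2000.
Next gap: 39 days. Dec 8 2000 + 39 days = Jan 16 2001.
Next gap: 44 days. Jan 16 2001 + 44 days = Mar 1 2001.

Dec 8 2000, Jan 16 2001, Mar 1 2001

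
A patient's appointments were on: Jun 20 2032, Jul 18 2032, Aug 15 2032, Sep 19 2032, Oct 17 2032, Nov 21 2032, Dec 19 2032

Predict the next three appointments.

Jan 16 2033, Feb 20 2033, Mar 20 2033

These are Sundays at 28- or 35-day spacing (28, 28, 35, 28, 35, 28).
The pattern: 3rd Sunday of the month.
January 2033 — 3rd Sunday is Jan 16 2033.
February 2033 — 3rd Sunday is Feb 20 2033.
3rd Sunday of March 2033: Mar 20 2033.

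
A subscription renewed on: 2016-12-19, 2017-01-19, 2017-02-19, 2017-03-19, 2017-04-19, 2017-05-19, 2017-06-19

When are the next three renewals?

Gaps: 31, 31, 28, 31, 30, 31 days — not constant. Every event is on the 19th of the month.
Pattern: the 19th of each month.
July 2017: 2017-07-19.
August 2017: 2017-08-19.
September 2017: 2017-09-19.

2017-07-19, 2017-08-19, 2017-09-19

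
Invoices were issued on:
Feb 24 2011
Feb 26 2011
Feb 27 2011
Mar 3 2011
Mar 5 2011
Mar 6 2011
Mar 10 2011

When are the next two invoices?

Gaps: 2, 1, 4, 2, 1, 4 days — not constant, but cyclic with period 3.
The events fall on every Thursday, Saturday and Sunday.
Next Saturday: Mar 12 2011.
The following Sunday is Mar 13 2011.

Mar 12 2011, Mar 13 2011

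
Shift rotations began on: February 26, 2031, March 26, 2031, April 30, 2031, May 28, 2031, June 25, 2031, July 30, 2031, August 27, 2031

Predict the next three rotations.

September 24, 2031; October 29, 2031; November 26, 2031

All Wednesdays; the gaps (28, 35, 28, 28, 35, 28) vary with month length.
This is the last Wednesday of each month.
September 2031 ends with Wednesday September 24, 2031.
Last Wednesday of October 2031: October 29, 2031.
November 2031 ends with Wednesday November 26, 2031.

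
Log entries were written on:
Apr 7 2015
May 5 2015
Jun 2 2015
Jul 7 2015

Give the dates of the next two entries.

Gaps: 28, 28, 35 days — a mix of 28 and 35. Every date is a Tuesday.
Each is the 1st Tuesday of its month.
1st Tuesday of August 2015: Aug 4 2015.
September 2015 — 1st Tuesday is Sep 1 2015.

Aug 4 2015, Sep 1 2015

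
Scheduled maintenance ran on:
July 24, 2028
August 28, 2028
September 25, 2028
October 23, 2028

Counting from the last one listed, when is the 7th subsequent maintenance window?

May 28, 2029

All dates are Mondays, 35, 28, 28 days apart.
Specifically, the 4th Monday of each month.
4th Monday of November 2028: November 27, 2028.
4th Monday of December 2028: December 25, 2028.
January 2029 — 4th Monday is January 22, 2029.
4th Monday of February 2029: February 26, 2029.
4th Monday of March 2029: March 26, 2029.
4th Monday of April 2029: April 23, 2029.
4th Monday of May 2029: May 28, 2029.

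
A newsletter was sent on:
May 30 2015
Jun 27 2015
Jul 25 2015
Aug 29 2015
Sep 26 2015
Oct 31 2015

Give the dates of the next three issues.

These are Saturdays with 28, 28, 35, 28, 35-day gaps.
Each is the final Saturday of its month — May 30 2015 is past the 28th, so '4th Saturday' doesn't fit.
Last Saturday of November 2015: Nov 28 2015.
December 2015 ends with Saturday Dec 26 2015.
January 2016 ends with Saturday Jan 30 2016.

Nov 28 2015, Dec 26 2015, Jan 30 2016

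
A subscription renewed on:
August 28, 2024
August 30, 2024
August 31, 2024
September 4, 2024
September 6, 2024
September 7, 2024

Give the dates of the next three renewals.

The gap pattern 2, 1, 4, 2, 1 repeats every 3 events.
These are the Wednesdays, Fridays and Saturdays of each week.
Next Wednesday: September 11, 2024.
The following Friday is September 13, 2024.
Next Saturday: September 14, 2024.

September 11, 2024; September 13, 2024; September 14, 2024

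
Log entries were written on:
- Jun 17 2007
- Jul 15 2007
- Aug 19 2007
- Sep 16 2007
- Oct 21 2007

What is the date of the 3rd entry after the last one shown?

These are Sundays at 28- or 35-day spacing (28, 35, 28, 35).
The pattern: 3rd Sunday of the month.
November 2007 — 3rd Sunday is Nov 18 2007.
3rd Sunday of December 2007: Dec 16 2007.
3rd Sunday of January 2008: Jan 20 2008.

Jan 20 2008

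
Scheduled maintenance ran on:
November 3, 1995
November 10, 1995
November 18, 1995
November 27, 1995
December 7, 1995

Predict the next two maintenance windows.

Intervals are 7, 8, 9, 10 days — an arithmetic progression with common difference 1.
Next gap: 11 days. December 7, 1995 + 11 days = December 18, 1995.
Next gap: 12 days. December 18, 1995 + 12 days = December 30, 1995.

December 18, 1995; December 30, 1995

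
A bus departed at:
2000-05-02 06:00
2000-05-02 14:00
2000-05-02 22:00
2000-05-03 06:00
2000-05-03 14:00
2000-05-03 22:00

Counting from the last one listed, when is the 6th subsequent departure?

Gaps: 8, 8, 8, 8, 8 hours — each event is 8 hours after the previous one.
2000-05-03 22:00 + 8 h = 2000-05-04 06:00.
2000-05-04 06:00 + 8 h = 2000-05-04 14:00.
2000-05-04 14:00 + 8 h = 2000-05-04 22:00.
2000-05-04 22:00 + 8 h = 2000-05-05 06:00.
2000-05-05 06:00 + 8 h = 2000-05-05 14:00.
2000-05-05 14:00 + 8 h = 2000-05-05 22:00.

2000-05-05 22:00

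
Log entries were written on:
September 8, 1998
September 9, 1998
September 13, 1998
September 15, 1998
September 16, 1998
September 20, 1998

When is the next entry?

September 22, 1998

Gaps: 1, 4, 2, 1, 4 days — not constant, but cyclic with period 3.
The events fall on every Tuesday, Wednesday and Sunday.
The following Tuesday is September 22, 1998.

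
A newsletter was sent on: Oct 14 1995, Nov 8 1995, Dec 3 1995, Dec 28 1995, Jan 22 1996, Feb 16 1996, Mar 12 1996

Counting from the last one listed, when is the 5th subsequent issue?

Jul 15 1996

Gaps between consecutive events: 25, 25, 25, 25, 25, 25 days — a constant 25-day interval.
Mar 12 1996 + 25 days = Apr 6 1996.
Apr 6 1996 + 25 days = May 1 1996.
May 1 1996 + 25 days = May 26 1996.
May 26 1996 + 25 days = Jun 20 1996.
Jun 20 1996 + 25 days = Jul 15 1996.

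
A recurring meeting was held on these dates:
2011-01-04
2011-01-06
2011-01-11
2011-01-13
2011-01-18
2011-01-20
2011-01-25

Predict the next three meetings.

2011-01-27, 2011-02-01, 2011-02-03

Gaps: 2, 5, 2, 5, 2, 5 days — not constant, but cyclic with period 2.
The events fall on every Tuesday and Thursday.
The following Thursday is 2011-01-27.
The following Tuesday is 2011-02-01.
The following Thursday is 2011-02-03.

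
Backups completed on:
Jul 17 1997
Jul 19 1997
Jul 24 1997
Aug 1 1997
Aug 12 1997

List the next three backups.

Intervals are 2, 5, 8, 11 days — an arithmetic progression with common difference 3.
Next gap: 14 days. Aug 12 1997 + 14 days = Aug 26 1997.
Next gap: 17 days. Aug 26 1997 + 17 days = Sep 12 1997.
Next gap: 20 days. Sep 12 1997 + 20 days = Oct 2 1997.

Aug 26 1997, Sep 12 1997, Oct 2 1997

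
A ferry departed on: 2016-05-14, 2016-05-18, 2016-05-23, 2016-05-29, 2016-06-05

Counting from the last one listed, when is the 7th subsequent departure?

Intervals are 4, 5, 6, 7 days — an arithmetic progression with common difference 1.
Next gap: 8 days. 2016-06-05 + 8 days = 2016-06-13.
Next gap: 9 days. 2016-06-13 + 9 days = 2016-06-22.
Next gap: 10 days. 2016-06-22 + 10 days = 2016-07-02.
Next gap: 11 days. 2016-07-02 + 11 days = 2016-07-13.
Next gap: 12 days. 2016-07-13 + 12 days = 2016-07-25.
Next gap: 13 days. 2016-07-25 + 13 days = 2016-08-07.
Next gap: 14 days. 2016-08-07 + 14 days = 2016-08-21.

2016-08-21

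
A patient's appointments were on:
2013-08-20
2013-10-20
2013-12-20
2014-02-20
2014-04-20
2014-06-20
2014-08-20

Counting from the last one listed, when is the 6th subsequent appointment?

Gaps: 61, 61, 62, 59, 61, 61 days — not constant. Every event is on the 20th of the month.
Pattern: the 20th of every 2 months.
Next: October 2014 → 2014-10-20.
December 2014: 2014-12-20.
February 2015: 2015-02-20.
Next: April 2015 → 2015-04-20.
June 2015: 2015-06-20.
August 2015: 2015-08-20.

2015-08-20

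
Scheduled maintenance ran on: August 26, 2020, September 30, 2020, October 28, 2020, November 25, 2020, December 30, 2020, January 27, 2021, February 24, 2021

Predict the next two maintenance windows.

All Wednesdays; the gaps (35, 28, 28, 35, 28, 28) vary with month length.
This is the last Wednesday of each month.
March 2021 ends with Wednesday March 31, 2021.
April 2021 ends with Wednesday April 28, 2021.

March 31, 2021; April 28, 2021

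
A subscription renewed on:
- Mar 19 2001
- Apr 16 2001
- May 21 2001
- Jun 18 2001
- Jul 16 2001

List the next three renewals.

Aug 20 2001, Sep 17 2001, Oct 15 2001

These are Mondays at 28- or 35-day spacing (28, 35, 28, 28).
The pattern: 3rd Monday of the month.
3rd Monday of August 2001: Aug 20 2001.
3rd Monday of September 2001: Sep 17 2001.
October 2001 — 3rd Monday is Oct 15 2001.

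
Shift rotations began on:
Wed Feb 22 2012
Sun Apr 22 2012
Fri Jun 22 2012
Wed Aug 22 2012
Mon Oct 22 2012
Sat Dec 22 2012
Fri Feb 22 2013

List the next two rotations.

Each date is the 22nd; the gaps (60, 61, 61, 61, 61, 62) track the month lengths.
The rule is the 22nd of every 2 months.
April 2013: Mon Apr 22 2013.
Next: June 2013 → Sat Jun 22 2013.

Mon Apr 22 2013, Sat Jun 22 2013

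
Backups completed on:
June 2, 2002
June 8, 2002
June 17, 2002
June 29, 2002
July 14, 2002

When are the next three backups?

Intervals are 6, 9, 12, 15 days — an arithmetic progression with common difference 3.
Next gap: 18 days. July 14, 2002 + 18 days = August 1, 2002.
Next gap: 21 days. August 1, 2002 + 21 days = August 22, 2002.
Next gap: 24 days. August 22, 2002 + 24 days = September 15, 2002.

August 1, 2002; August 22, 2002; September 15, 2002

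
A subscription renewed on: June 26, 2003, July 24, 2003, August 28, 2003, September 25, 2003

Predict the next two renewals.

October 23, 2003; November 27, 2003

All dates are Thursdays, 28, 35, 28 days apart.
Specifically, the 4th Thursday of each month.
4th Thursday of October 2003: October 23, 2003.
November 2003 — 4th Thursday is November 27, 2003.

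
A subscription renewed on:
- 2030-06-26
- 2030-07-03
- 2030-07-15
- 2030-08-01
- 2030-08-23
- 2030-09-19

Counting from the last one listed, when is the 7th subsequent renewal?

Gaps: 7, 12, 17, 22, 27 days — each gap is 5 larger than the previous one.
Next gap: 32 days. 2030-09-19 + 32 days = 2030-10-21.
Next gap: 37 days. 2030-10-21 + 37 days = 2030-11-27.
Next gap: 42 days. 2030-11-27 + 42 days = 2031-01-08.
Next gap: 47 days. 2031-01-08 + 47 days = 2031-02-24.
Next gap: 52 days. 2031-02-24 + 52 days = 2031-04-17.
Next gap: 57 days. 2031-04-17 + 57 days = 2031-06-13.
Next gap: 62 days. 2031-06-13 + 62 days = 2031-08-14.

2031-08-14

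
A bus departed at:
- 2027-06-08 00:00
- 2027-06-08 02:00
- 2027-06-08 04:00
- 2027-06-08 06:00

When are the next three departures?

2027-06-08 08:00, 2027-06-08 10:00, 2027-06-08 12:00

The interval is a steady 2 hours (2, 2, 2).
2027-06-08 06:00 + 2 h = 2027-06-08 08:00.
2027-06-08 08:00 + 2 h = 2027-06-08 10:00.
2027-06-08 10:00 + 2 h = 2027-06-08 12:00.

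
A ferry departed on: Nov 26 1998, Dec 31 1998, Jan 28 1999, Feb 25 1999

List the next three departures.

Mar 25 1999, Apr 29 1999, May 27 1999

Every date is a Thursday; gaps 35, 28, 28 days.
Each is the last Thursday of its month (at least one falls on the 29th or later, ruling out '4th Thursday').
Last Thursday of March 1999: Mar 25 1999.
April 1999 ends with Thursday Apr 29 1999.
Last Thursday of May 1999: May 27 1999.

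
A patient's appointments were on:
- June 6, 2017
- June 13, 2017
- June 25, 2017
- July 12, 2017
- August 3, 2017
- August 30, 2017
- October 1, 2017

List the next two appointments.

November 7, 2017; December 19, 2017

The spacing grows by 5 each time: 7, 12, 17, 22, 27, 32 days.
Next gap: 37 days. October 1, 2017 + 37 days = November 7, 2017.
Next gap: 42 days. November 7, 2017 + 42 days = December 19, 2017.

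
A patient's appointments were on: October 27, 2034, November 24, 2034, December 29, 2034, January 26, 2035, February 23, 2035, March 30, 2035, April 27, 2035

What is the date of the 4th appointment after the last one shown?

These are Fridays with 28, 35, 28, 28, 35, 28-day gaps.
Each is the final Friday of its month — December 29, 2034 is past the 28th, so '4th Friday' doesn't fit.
May 2035 ends with Friday May 25, 2035.
June 2035 ends with Friday June 29, 2035.
Last Friday of July 2035: July 27, 2035.
Last Friday of August 2035: August 31, 2035.

August 31, 2035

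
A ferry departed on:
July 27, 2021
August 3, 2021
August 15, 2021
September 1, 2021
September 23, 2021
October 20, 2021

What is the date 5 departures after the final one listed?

May 18, 2022

Intervals are 7, 12, 17, 22, 27 days — an arithmetic progression with common difference 5.
Next gap: 32 days. October 20, 2021 + 32 days = November 21, 2021.
Next gap: 37 days. November 21, 2021 + 37 days = December 28, 2021.
Next gap: 42 days. December 28, 2021 + 42 days = February 8, 2022.
Next gap: 47 days. February 8, 2022 + 47 days = March 27, 2022.
Next gap: 52 days. March 27, 2022 + 52 days = May 18, 2022.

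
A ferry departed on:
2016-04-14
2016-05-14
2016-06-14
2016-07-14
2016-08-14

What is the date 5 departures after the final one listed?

2017-01-14

Each date is the 14th; the gaps (30, 31, 30, 31) track the month lengths.
The rule is the 14th of each month.
September 2016: 2016-09-14.
Next: October 2016 → 2016-10-14.
November 2016: 2016-11-14.
December 2016: 2016-12-14.
Next: January 2017 → 2017-01-14.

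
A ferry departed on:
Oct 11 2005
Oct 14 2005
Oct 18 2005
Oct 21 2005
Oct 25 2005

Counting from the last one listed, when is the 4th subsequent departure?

Gaps: 3, 4, 3, 4 days — not constant, but cyclic with period 2.
The events fall on every Tuesday and Friday.
The following Friday is Oct 28 2005.
Next Tuesday: Nov 1 2005.
The following Friday is Nov 4 2005.
The following Tuesday is Nov 8 2005.

Nov 8 2005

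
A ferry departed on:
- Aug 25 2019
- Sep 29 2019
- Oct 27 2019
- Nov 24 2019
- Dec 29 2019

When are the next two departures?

These are Sundays with 35, 28, 28, 35-day gaps.
Each is the final Sunday of its month — Sep 29 2019 is past the 28th, so '4th Sunday' doesn't fit.
Last Sunday of January 2020: Jan 26 2020.
February 2020 ends with Sunday Feb 23 2020.

Jan 26 2020, Feb 23 2020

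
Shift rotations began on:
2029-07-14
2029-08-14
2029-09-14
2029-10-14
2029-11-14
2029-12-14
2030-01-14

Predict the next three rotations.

2030-02-14, 2030-03-14, 2030-04-14

The day-of-month is always 14 (31, 31, 30, 31, 30, 31 days between events).
So this recurs on the 14th of each month.
February 2030: 2030-02-14.
March 2030: 2030-03-14.
April 2030: 2030-04-14.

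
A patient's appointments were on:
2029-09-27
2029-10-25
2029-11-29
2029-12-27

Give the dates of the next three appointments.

Every date is a Thursday; gaps 28, 35, 28 days.
Each is the last Thursday of its month (at least one falls on the 29th or later, ruling out '4th Thursday').
Last Thursday of January 2030: 2030-01-31.
Last Thursday of February 2030: 2030-02-28.
Last Thursday of March 2030: 2030-03-28.

2030-01-31, 2030-02-28, 2030-03-28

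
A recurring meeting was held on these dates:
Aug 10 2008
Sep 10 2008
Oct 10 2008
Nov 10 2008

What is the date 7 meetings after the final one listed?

Each date is the 10th; the gaps (31, 30, 31) track the month lengths.
The rule is the 10th of each month.
Next: December 2008 → Dec 10 2008.
Next: January 2009 → Jan 10 2009.
February 2009: Feb 10 2009.
March 2009: Mar 10 2009.
Next: April 2009 → Apr 10 2009.
Next: May 2009 → May 10 2009.
June 2009: Jun 10 2009.

Jun 10 2009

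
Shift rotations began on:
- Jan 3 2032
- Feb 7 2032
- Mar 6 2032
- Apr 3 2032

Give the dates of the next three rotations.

May 1 2032, Jun 5 2032, Jul 3 2032

These are Saturdays at 28- or 35-day spacing (35, 28, 28).
The pattern: 1st Saturday of the month.
May 2032 — 1st Saturday is May 1 2032.
June 2032 — 1st Saturday is Jun 5 2032.
July 2032 — 1st Saturday is Jul 3 2032.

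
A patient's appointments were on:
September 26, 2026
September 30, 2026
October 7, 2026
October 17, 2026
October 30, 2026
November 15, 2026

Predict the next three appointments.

December 4, 2026; December 26, 2026; January 20, 2027

Gaps: 4, 7, 10, 13, 16 days — each gap is 3 larger than the previous one.
Next gap: 19 days. November 15, 2026 + 19 days = December 4, 2026.
Next gap: 22 days. December 4, 2026 + 22 days = December 26, 2026.
Next gap: 25 days. December 26, 2026 + 25 days = January 20, 2027.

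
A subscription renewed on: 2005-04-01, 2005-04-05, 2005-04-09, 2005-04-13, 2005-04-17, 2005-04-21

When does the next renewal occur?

The spacing is 4, 4, 4, 4, 4 days — always 4 days.
2005-04-21 + 4 days = 2005-04-25.

2005-04-25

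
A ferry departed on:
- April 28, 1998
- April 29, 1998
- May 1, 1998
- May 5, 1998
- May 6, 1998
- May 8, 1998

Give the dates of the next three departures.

The gap pattern 1, 2, 4, 1, 2 repeats every 3 events.
These are the Tuesdays, Wednesdays and Fridays of each week.
Next Tuesday: May 12, 1998.
The following Wednesday is May 13, 1998.
The following Friday is May 15, 1998.

May 12, 1998; May 13, 1998; May 15, 1998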